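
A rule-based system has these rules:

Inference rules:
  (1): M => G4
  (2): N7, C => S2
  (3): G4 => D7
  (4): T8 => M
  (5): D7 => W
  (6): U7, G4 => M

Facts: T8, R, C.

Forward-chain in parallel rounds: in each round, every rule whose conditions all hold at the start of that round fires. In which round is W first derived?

4

[1] (4) [T8 => M]. ⇒ new: M.
[2] (1) [M => G4]. ⇒ new: G4.
[3] (3) [G4 => D7]. ⇒ new: D7.
[4] (5) [D7 => W]. ⇒ new: W.
W first appears in round 4.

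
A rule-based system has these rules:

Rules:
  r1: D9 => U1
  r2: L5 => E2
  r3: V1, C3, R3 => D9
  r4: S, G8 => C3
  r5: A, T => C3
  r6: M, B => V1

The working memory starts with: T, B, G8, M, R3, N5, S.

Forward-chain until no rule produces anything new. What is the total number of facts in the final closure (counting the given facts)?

11

Round 1: r4 [S, G8 => C3]; r6 [M, B => V1]. New: C3, V1.
Round 2: r3 [V1, C3, R3 => D9]. New: D9.
Round 3: r1 [D9 => U1]. New: U1.
Closure: {B, C3, D9, G8, M, N5, R3, S, T, U1, V1} — 11 facts.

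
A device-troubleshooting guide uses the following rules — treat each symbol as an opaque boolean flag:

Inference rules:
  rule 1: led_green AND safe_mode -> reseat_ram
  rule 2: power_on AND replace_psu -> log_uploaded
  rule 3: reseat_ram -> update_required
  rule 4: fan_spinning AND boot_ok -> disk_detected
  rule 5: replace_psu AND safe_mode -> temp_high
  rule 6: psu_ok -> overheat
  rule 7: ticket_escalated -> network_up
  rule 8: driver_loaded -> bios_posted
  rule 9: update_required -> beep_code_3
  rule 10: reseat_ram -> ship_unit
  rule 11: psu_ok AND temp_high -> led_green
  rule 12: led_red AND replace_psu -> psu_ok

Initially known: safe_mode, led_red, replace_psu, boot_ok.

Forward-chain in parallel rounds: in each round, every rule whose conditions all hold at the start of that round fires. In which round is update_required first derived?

Round 1: rule 5 [replace_psu AND safe_mode -> temp_high]; rule 12 [led_red AND replace_psu -> psu_ok]. New: temp_high, psu_ok.
Round 2: rule 6 [psu_ok -> overheat]; rule 11 [psu_ok AND temp_high -> led_green]. New: overheat, led_green.
Round 3: rule 1 [led_green AND safe_mode -> reseat_ram]. New: reseat_ram.
Round 4: rule 3 [reseat_ram -> update_required]; rule 10 [reseat_ram -> ship_unit]. New: update_required, ship_unit.
update_required first appears in round 4.

4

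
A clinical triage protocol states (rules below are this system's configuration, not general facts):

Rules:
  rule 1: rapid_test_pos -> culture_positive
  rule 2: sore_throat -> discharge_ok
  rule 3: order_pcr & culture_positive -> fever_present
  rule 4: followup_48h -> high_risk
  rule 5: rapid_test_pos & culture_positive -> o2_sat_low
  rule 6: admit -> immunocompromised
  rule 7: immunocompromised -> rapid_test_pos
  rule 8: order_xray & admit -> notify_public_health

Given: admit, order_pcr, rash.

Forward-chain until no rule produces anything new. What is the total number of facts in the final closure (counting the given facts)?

8

Round 1: rule 6 [admit -> immunocompromised]. Adds immunocompromised.
Round 2: rule 7 [immunocompromised -> rapid_test_pos]. Adds rapid_test_pos.
Round 3: rule 1 [rapid_test_pos -> culture_positive]. Adds culture_positive.
Round 4: rule 3 [order_pcr & culture_positive -> fever_present]; rule 5 [rapid_test_pos & culture_positive -> o2_sat_low]. Adds fever_present, o2_sat_low.
Closure: {admit, culture_positive, fever_present, immunocompromised, o2_sat_low, order_pcr, rapid_test_pos, rash} — 8 facts.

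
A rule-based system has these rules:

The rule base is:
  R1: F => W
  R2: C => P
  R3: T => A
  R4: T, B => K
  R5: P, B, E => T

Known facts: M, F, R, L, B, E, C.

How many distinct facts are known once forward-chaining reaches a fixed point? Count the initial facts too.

12

Round 1: R1 [F => W]; R2 [C => P]. Adds W, P.
Round 2: R5 [P, B, E => T]. Adds T.
Round 3: R3 [T => A]; R4 [T, B => K]. Adds A, K.
Closure: {A, B, C, E, F, K, L, M, P, R, T, W} — 12 facts.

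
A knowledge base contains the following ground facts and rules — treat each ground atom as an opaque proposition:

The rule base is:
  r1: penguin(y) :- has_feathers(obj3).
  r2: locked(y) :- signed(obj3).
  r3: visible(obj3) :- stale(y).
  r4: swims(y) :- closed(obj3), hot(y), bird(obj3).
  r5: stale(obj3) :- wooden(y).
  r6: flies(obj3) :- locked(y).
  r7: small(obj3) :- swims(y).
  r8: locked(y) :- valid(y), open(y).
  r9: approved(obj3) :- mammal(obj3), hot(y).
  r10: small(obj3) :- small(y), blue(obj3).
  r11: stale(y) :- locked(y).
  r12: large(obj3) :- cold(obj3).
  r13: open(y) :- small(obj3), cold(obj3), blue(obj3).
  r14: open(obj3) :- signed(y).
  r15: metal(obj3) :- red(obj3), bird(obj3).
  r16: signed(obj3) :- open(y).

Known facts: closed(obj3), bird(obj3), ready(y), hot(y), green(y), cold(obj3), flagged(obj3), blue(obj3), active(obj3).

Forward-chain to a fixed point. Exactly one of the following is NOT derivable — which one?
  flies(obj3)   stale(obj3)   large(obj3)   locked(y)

stale(obj3)

Round 1: r4 [swims(y) :- closed(obj3), hot(y), bird(obj3).]; r12 [large(obj3) :- cold(obj3).]. Adds swims(y), large(obj3).
Round 2: r7 [small(obj3) :- swims(y).]. Adds small(obj3).
Round 3: r13 [open(y) :- small(obj3), cold(obj3), blue(obj3).]. Adds open(y).
Round 4: r16 [signed(obj3) :- open(y).]. Adds signed(obj3).
Round 5: r2 [locked(y) :- signed(obj3).]. Adds locked(y).
Round 6: r6 [flies(obj3) :- locked(y).]; r11 [stale(y) :- locked(y).]. Adds flies(obj3), stale(y).
Round 7: r3 [visible(obj3) :- stale(y).]. Adds visible(obj3).
Derived: locked(y) (round 5), large(obj3) (round 1), flies(obj3) (round 6). stale(obj3) never appears in any round.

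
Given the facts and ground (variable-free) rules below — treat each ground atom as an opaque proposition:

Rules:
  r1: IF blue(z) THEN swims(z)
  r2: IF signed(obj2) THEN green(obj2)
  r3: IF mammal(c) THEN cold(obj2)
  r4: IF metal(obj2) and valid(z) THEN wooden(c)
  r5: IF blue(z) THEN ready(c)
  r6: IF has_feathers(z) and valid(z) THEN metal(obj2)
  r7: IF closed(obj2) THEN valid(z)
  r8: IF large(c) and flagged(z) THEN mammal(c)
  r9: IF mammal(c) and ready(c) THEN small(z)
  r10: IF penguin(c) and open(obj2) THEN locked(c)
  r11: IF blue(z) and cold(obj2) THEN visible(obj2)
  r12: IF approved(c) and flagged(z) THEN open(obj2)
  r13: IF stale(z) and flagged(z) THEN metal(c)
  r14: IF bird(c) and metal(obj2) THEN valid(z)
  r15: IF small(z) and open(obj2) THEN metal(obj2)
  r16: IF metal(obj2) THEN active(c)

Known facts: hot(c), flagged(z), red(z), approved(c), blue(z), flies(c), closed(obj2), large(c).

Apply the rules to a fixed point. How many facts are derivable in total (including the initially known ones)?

19

Round 1 — r1, r5, r7, r8, r12, derive swims(z), ready(c), valid(z), mammal(c), open(obj2).
Round 2 — r3, r9, derive cold(obj2), small(z).
Round 3 — r11, r15, derive visible(obj2), metal(obj2).
Round 4 — r4, r16, derive wooden(c), active(c).
Closure: {active(c), approved(c), blue(z), closed(obj2), cold(obj2), flagged(z), flies(c), hot(c), large(c), mammal(c), metal(obj2), open(obj2), ready(c), red(z), small(z), swims(z), valid(z), visible(obj2), wooden(c)} — 19 facts.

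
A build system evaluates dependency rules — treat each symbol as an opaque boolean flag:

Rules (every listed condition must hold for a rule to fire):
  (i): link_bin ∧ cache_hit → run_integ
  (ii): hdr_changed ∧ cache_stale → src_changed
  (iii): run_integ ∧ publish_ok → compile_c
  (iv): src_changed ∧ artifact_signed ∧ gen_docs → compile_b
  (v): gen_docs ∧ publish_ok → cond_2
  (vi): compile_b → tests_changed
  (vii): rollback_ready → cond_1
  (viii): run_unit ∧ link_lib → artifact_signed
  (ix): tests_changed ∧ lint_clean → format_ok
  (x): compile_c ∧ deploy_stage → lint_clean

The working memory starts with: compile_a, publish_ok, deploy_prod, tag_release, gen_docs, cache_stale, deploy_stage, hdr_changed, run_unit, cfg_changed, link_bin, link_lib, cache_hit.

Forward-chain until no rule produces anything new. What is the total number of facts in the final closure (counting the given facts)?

Round 1 — (i), (ii), (v), (viii), derive run_integ, src_changed, cond_2, artifact_signed.
Round 2 — (iii), (iv), derive compile_c, compile_b.
Round 3 — (vi), (x), derive tests_changed, lint_clean.
Round 4 — (ix), derive format_ok.
Closure: {artifact_signed, cache_hit, cache_stale, cfg_changed, compile_a, compile_b, compile_c, cond_2, deploy_prod, deploy_stage, format_ok, gen_docs, hdr_changed, link_bin, link_lib, lint_clean, publish_ok, run_integ, run_unit, src_changed, tag_release, tests_changed} — 22 facts.

22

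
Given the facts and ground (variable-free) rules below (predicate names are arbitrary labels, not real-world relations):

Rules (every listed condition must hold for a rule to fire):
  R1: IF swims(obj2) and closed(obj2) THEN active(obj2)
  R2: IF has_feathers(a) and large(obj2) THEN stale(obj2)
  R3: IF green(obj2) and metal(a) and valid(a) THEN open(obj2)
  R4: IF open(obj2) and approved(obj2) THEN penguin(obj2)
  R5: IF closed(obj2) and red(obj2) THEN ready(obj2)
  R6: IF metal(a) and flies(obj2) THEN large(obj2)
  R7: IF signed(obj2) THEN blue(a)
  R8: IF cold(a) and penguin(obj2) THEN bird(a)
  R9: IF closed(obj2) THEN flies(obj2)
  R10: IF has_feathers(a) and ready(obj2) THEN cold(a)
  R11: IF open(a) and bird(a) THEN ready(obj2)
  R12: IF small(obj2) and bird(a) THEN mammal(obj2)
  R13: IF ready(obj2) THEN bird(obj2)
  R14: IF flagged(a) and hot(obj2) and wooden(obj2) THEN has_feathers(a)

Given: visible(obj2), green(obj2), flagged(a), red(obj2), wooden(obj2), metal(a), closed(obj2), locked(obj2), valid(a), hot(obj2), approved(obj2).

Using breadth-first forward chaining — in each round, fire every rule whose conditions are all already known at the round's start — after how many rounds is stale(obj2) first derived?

[1] R3 [IF green(obj2) and metal(a) and valid(a) THEN open(obj2)]; R5 [IF closed(obj2) and red(obj2) THEN ready(obj2)]; R9 [IF closed(obj2) THEN flies(obj2)]; R14 [IF flagged(a) and hot(obj2) and wooden(obj2) THEN has_feathers(a)]. ⇒ new: open(obj2), ready(obj2), flies(obj2), has_feathers(a).
[2] R4 [IF open(obj2) and approved(obj2) THEN penguin(obj2)]; R6 [IF metal(a) and flies(obj2) THEN large(obj2)]; R10 [IF has_feathers(a) and ready(obj2) THEN cold(a)]; R13 [IF ready(obj2) THEN bird(obj2)]. ⇒ new: penguin(obj2), large(obj2), cold(a), bird(obj2).
[3] R2 [IF has_feathers(a) and large(obj2) THEN stale(obj2)]; R8 [IF cold(a) and penguin(obj2) THEN bird(a)]. ⇒ new: stale(obj2), bird(a).
stale(obj2) first appears in round 3.

3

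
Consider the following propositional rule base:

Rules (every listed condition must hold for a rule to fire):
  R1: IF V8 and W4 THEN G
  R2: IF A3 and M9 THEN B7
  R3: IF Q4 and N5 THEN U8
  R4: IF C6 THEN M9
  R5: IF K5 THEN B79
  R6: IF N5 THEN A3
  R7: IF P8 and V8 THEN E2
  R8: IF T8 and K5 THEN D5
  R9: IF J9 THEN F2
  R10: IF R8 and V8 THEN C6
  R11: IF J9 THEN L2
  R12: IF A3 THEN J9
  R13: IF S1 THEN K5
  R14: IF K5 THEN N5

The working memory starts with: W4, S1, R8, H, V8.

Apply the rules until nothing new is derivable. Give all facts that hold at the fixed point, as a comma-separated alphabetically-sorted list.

A3, B7, B79, C6, F2, G, H, J9, K5, L2, M9, N5, R8, S1, V8, W4

Round 1: R1 [IF V8 and W4 THEN G]; R10 [IF R8 and V8 THEN C6]; R13 [IF S1 THEN K5]. Adds G, C6, K5.
Round 2: R4 [IF C6 THEN M9]; R5 [IF K5 THEN B79]; R14 [IF K5 THEN N5]. Adds M9, B79, N5.
Round 3: R6 [IF N5 THEN A3]. Adds A3.
Round 4: R2 [IF A3 and M9 THEN B7]; R12 [IF A3 THEN J9]. Adds B7, J9.
Round 5: R9 [IF J9 THEN F2]; R11 [IF J9 THEN L2]. Adds F2, L2.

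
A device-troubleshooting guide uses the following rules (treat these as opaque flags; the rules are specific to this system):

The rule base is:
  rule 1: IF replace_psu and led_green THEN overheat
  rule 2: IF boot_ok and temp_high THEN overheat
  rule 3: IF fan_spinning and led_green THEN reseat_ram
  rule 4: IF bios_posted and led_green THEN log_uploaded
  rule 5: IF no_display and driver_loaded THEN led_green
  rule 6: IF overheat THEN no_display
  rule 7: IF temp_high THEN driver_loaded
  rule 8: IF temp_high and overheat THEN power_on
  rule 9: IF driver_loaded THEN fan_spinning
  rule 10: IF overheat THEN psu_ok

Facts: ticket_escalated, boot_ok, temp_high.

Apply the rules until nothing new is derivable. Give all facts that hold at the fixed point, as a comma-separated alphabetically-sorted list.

boot_ok, driver_loaded, fan_spinning, led_green, no_display, overheat, power_on, psu_ok, reseat_ram, temp_high, ticket_escalated

Round 1 fires rule 2, rule 7, giving overheat, driver_loaded.
Round 2 fires rule 6, rule 8, rule 9, rule 10, giving no_display, power_on, fan_spinning, psu_ok.
Round 3 fires rule 5, giving led_green.
Round 4 fires rule 3, giving reseat_ram.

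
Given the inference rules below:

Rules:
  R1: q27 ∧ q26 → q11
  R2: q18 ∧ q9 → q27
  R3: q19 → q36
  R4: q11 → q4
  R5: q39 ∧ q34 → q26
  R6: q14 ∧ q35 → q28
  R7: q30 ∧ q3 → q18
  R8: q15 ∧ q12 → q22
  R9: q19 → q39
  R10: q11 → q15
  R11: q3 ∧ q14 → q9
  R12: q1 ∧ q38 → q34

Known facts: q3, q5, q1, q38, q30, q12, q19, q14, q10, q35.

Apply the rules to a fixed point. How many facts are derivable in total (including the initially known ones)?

22

Round 1 fires R3, R6, R7, R9, R11, R12, giving q36, q28, q18, q39, q9, q34.
Round 2 fires R2, R5, giving q27, q26.
Round 3 fires R1, giving q11.
Round 4 fires R4, R10, giving q4, q15.
Round 5 fires R8, giving q22.
Closure: {q1, q10, q11, q12, q14, q15, q18, q19, q22, q26, q27, q28, q3, q30, q34, q35, q36, q38, q39, q4, q5, q9} — 22 facts.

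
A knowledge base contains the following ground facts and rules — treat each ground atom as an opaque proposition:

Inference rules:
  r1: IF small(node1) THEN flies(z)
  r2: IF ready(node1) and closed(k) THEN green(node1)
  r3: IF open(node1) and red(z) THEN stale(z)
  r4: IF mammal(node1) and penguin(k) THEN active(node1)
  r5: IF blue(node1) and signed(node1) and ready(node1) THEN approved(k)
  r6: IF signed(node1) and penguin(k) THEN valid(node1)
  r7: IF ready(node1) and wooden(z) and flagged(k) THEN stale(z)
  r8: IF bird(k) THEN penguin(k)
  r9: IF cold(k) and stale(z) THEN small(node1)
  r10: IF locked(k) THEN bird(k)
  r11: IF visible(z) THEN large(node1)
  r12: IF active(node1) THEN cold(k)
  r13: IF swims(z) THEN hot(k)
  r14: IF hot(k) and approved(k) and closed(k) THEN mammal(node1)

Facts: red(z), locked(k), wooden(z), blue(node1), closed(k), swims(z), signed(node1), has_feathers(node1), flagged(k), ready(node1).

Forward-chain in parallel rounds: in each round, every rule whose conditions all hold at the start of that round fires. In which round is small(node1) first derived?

Round 1 — r2, r5, r7, r10, r13, derive green(node1), approved(k), stale(z), bird(k), hot(k).
Round 2 — r8, r14, derive penguin(k), mammal(node1).
Round 3 — r4, r6, derive active(node1), valid(node1).
Round 4 — r12, derive cold(k).
Round 5 — r9, derive small(node1).
small(node1) first appears in round 5.

5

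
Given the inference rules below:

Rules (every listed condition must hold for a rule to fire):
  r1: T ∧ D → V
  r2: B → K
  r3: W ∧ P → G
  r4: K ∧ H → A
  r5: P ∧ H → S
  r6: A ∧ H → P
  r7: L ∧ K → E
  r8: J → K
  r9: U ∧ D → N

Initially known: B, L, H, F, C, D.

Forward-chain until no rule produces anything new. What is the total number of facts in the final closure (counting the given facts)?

11

Round 1 — r2, derive K.
Round 2 — r4, r7, derive A, E.
Round 3 — r6, derive P.
Round 4 — r5, derive S.
Closure: {A, B, C, D, E, F, H, K, L, P, S} — 11 facts.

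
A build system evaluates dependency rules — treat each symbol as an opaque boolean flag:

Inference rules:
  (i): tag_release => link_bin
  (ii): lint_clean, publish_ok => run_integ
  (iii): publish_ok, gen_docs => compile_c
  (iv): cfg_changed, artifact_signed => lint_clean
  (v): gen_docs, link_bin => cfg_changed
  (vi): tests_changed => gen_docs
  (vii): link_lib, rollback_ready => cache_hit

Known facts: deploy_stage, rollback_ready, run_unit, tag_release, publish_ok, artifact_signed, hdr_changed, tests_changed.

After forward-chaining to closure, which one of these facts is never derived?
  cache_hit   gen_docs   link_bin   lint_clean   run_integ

[1] (i) [tag_release => link_bin]; (vi) [tests_changed => gen_docs]. ⇒ new: link_bin, gen_docs.
[2] (iii) [publish_ok, gen_docs => compile_c]; (v) [gen_docs, link_bin => cfg_changed]. ⇒ new: compile_c, cfg_changed.
[3] (iv) [cfg_changed, artifact_signed => lint_clean]. ⇒ new: lint_clean.
[4] (ii) [lint_clean, publish_ok => run_integ]. ⇒ new: run_integ.
Derived: run_integ (round 4), link_bin (round 1), gen_docs (round 1), lint_clean (round 3). cache_hit never appears in any round.

cache_hit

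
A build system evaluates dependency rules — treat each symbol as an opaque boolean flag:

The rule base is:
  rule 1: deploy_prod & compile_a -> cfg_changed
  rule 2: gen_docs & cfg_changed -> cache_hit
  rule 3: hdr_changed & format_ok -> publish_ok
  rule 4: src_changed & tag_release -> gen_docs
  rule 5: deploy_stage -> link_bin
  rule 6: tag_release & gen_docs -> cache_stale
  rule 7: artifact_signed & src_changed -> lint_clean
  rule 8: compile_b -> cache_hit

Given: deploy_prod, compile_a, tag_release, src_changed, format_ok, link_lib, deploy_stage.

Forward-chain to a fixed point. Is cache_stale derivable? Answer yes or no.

Round 1 fires rule 1, rule 4, rule 5, giving cfg_changed, gen_docs, link_bin.
Round 2 fires rule 2, rule 6, giving cache_hit, cache_stale.
cache_stale appears in round 2, so it is derivable.

yes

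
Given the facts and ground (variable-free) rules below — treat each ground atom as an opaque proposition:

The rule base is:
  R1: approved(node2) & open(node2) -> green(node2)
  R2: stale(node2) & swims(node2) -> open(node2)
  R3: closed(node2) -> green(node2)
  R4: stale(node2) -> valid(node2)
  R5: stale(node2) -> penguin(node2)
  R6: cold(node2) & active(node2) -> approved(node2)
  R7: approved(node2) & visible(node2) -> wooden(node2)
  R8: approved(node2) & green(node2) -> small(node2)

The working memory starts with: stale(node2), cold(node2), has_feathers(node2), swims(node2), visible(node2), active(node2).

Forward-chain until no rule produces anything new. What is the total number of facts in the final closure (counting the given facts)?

13

Round 1 fires R2, R4, R5, R6, giving open(node2), valid(node2), penguin(node2), approved(node2).
Round 2 fires R1, R7, giving green(node2), wooden(node2).
Round 3 fires R8, giving small(node2).
Closure: {active(node2), approved(node2), cold(node2), green(node2), has_feathers(node2), open(node2), penguin(node2), small(node2), stale(node2), swims(node2), valid(node2), visible(node2), wooden(node2)} — 13 facts.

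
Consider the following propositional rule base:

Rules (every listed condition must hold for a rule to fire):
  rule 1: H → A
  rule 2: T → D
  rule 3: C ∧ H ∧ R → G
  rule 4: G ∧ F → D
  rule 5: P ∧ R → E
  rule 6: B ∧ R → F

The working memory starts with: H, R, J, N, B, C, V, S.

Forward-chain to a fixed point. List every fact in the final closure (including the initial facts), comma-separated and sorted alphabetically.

Round 1 fires rule 1, rule 3, rule 6, giving A, G, F.
Round 2 fires rule 4, giving D.

A, B, C, D, F, G, H, J, N, R, S, V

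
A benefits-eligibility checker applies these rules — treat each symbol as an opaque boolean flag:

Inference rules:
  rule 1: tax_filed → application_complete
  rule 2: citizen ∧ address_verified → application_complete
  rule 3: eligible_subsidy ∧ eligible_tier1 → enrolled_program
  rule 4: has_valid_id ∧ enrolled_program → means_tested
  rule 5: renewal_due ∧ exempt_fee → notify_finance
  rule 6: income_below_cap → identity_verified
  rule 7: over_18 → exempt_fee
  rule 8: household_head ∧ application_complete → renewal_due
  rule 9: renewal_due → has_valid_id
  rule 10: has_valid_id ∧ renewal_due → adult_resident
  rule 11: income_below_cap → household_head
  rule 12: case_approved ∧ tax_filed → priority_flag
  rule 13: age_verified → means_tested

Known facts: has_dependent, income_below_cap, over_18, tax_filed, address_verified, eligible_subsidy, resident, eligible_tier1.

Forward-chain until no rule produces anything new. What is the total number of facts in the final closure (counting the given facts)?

18

Round 1: rule 1 [tax_filed → application_complete]; rule 3 [eligible_subsidy ∧ eligible_tier1 → enrolled_program]; rule 6 [income_below_cap → identity_verified]; rule 7 [over_18 → exempt_fee]; rule 11 [income_below_cap → household_head]. Adds application_complete, enrolled_program, identity_verified, exempt_fee, household_head.
Round 2: rule 8 [household_head ∧ application_complete → renewal_due]. Adds renewal_due.
Round 3: rule 5 [renewal_due ∧ exempt_fee → notify_finance]; rule 9 [renewal_due → has_valid_id]. Adds notify_finance, has_valid_id.
Round 4: rule 4 [has_valid_id ∧ enrolled_program → means_tested]; rule 10 [has_valid_id ∧ renewal_due → adult_resident]. Adds means_tested, adult_resident.
Closure: {address_verified, adult_resident, application_complete, eligible_subsidy, eligible_tier1, enrolled_program, exempt_fee, has_dependent, has_valid_id, household_head, identity_verified, income_below_cap, means_tested, notify_finance, over_18, renewal_due, resident, tax_filed} — 18 facts.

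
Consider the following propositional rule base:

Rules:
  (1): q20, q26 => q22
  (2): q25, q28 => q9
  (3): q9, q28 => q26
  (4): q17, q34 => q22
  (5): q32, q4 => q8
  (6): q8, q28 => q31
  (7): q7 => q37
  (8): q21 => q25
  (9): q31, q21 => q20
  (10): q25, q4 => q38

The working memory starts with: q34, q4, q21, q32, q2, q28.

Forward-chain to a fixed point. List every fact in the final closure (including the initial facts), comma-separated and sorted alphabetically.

Round 1 — (5), (8), derive q8, q25.
Round 2 — (2), (6), (10), derive q9, q31, q38.
Round 3 — (3), (9), derive q26, q20.
Round 4 — (1), derive q22.

q2, q20, q21, q22, q25, q26, q28, q31, q32, q34, q38, q4, q8, q9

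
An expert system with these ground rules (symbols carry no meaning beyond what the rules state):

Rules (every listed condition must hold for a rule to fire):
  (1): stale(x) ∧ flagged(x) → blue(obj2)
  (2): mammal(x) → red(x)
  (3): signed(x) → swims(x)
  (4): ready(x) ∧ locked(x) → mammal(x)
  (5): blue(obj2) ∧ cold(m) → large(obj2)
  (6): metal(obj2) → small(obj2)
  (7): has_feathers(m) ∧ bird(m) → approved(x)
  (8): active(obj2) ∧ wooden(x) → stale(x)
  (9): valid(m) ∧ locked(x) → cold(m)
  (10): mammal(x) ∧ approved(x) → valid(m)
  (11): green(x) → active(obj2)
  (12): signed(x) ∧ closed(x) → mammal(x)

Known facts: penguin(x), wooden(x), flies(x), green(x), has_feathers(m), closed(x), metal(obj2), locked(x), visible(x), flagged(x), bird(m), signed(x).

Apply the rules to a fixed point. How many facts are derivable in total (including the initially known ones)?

23

Round 1 fires (3), (6), (7), (11), (12), giving swims(x), small(obj2), approved(x), active(obj2), mammal(x).
Round 2 fires (2), (8), (10), giving red(x), stale(x), valid(m).
Round 3 fires (1), (9), giving blue(obj2), cold(m).
Round 4 fires (5), giving large(obj2).
Closure: {active(obj2), approved(x), bird(m), blue(obj2), closed(x), cold(m), flagged(x), flies(x), green(x), has_feathers(m), large(obj2), locked(x), mammal(x), metal(obj2), penguin(x), red(x), signed(x), small(obj2), stale(x), swims(x), valid(m), visible(x), wooden(x)} — 23 facts.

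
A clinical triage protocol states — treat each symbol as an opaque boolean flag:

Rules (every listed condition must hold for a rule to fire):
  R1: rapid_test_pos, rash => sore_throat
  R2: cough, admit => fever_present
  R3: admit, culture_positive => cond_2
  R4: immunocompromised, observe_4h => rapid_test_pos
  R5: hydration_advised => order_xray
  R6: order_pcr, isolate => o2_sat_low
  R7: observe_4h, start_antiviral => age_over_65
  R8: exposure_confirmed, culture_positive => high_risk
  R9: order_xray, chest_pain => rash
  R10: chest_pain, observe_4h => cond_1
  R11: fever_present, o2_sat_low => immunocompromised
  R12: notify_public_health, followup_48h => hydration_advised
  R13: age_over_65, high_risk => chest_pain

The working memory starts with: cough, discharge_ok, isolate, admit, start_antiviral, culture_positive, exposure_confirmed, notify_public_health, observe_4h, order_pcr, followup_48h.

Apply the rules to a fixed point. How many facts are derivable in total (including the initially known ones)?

Round 1 fires R2, R3, R6, R7, R8, R12, giving fever_present, cond_2, o2_sat_low, age_over_65, high_risk, hydration_advised.
Round 2 fires R5, R11, R13, giving order_xray, immunocompromised, chest_pain.
Round 3 fires R4, R9, R10, giving rapid_test_pos, rash, cond_1.
Round 4 fires R1, giving sore_throat.
Closure: {admit, age_over_65, chest_pain, cond_1, cond_2, cough, culture_positive, discharge_ok, exposure_confirmed, fever_present, followup_48h, high_risk, hydration_advised, immunocompromised, isolate, notify_public_health, o2_sat_low, observe_4h, order_pcr, order_xray, rapid_test_pos, rash, sore_throat, start_antiviral} — 24 facts.

24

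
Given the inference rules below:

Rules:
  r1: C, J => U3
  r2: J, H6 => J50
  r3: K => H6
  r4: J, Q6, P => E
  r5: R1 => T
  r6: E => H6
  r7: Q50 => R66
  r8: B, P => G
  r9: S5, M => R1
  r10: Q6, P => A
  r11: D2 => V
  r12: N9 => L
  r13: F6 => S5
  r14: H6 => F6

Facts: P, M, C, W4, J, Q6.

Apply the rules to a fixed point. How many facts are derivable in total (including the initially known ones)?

Round 1: r1 [C, J => U3]; r4 [J, Q6, P => E]; r10 [Q6, P => A]. Adds U3, E, A.
Round 2: r6 [E => H6]. Adds H6.
Round 3: r2 [J, H6 => J50]; r14 [H6 => F6]. Adds J50, F6.
Round 4: r13 [F6 => S5]. Adds S5.
Round 5: r9 [S5, M => R1]. Adds R1.
Round 6: r5 [R1 => T]. Adds T.
Closure: {A, C, E, F6, H6, J, J50, M, P, Q6, R1, S5, T, U3, W4} — 15 facts.

15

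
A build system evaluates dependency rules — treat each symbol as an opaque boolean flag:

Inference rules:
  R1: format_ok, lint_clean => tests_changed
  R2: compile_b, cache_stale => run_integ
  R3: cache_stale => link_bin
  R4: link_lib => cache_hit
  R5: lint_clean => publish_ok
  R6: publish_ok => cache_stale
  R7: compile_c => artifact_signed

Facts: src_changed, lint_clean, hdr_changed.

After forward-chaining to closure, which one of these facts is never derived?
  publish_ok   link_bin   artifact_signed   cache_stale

[1] R5 [lint_clean => publish_ok]. ⇒ new: publish_ok.
[2] R6 [publish_ok => cache_stale]. ⇒ new: cache_stale.
[3] R3 [cache_stale => link_bin]. ⇒ new: link_bin.
Derived: link_bin (round 3), publish_ok (round 1), cache_stale (round 2). artifact_signed never appears in any round.

artifact_signed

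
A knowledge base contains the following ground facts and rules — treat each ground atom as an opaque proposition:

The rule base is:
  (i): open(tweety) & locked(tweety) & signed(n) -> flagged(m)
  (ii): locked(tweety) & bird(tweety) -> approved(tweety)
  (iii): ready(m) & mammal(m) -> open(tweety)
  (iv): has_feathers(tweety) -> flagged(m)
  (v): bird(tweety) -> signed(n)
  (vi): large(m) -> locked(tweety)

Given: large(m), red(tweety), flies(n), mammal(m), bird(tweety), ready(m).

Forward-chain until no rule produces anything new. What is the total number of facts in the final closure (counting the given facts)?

11

Round 1 fires (iii), (v), (vi), giving open(tweety), signed(n), locked(tweety).
Round 2 fires (i), (ii), giving flagged(m), approved(tweety).
Closure: {approved(tweety), bird(tweety), flagged(m), flies(n), large(m), locked(tweety), mammal(m), open(tweety), ready(m), red(tweety), signed(n)} — 11 facts.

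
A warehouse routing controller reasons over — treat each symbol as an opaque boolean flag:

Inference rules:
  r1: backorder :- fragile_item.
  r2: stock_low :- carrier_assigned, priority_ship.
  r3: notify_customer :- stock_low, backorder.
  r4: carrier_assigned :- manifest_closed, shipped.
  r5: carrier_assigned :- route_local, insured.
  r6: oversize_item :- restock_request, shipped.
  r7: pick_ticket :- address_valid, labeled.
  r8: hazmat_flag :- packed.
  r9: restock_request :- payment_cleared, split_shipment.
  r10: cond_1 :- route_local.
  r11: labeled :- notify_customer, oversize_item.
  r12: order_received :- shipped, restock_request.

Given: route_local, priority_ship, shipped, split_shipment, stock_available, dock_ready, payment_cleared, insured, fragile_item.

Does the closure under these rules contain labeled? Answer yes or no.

Round 1 — r1, r5, r9, r10, derive backorder, carrier_assigned, restock_request, cond_1.
Round 2 — r2, r6, r12, derive stock_low, oversize_item, order_received.
Round 3 — r3, derive notify_customer.
Round 4 — r11, derive labeled.
labeled appears in round 4, so it is derivable.

yes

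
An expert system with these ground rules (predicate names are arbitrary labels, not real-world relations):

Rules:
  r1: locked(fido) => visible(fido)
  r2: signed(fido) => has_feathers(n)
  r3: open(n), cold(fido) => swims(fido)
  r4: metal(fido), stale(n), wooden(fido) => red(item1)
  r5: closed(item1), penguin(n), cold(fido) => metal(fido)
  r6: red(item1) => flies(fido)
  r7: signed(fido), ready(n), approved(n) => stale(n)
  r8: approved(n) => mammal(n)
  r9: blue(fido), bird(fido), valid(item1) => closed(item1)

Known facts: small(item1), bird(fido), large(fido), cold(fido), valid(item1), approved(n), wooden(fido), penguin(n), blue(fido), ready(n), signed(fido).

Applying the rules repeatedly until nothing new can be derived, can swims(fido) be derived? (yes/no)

no

Round 1 — r2, r7, r8, r9, derive has_feathers(n), stale(n), mammal(n), closed(item1).
Round 2 — r5, derive metal(fido).
Round 3 — r4, derive red(item1).
Round 4 — r6, derive flies(fido).
Fixed point reached. swims(fido) is concluded only by r3; r3 needs open(n) (never derived).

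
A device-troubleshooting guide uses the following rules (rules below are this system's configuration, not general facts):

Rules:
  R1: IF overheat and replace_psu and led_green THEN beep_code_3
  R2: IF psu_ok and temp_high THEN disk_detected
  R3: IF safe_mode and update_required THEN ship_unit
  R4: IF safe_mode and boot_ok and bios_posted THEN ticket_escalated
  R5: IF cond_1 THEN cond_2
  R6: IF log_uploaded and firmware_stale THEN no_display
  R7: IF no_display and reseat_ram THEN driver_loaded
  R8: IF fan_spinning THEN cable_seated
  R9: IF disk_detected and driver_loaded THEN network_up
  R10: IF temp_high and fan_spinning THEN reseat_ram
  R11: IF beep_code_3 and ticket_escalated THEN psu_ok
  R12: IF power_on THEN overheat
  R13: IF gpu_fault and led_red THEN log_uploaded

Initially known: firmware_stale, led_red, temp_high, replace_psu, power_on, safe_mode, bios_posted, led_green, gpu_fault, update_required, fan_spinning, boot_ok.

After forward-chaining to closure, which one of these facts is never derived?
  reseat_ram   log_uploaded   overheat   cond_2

cond_2

Round 1: R3 [IF safe_mode and update_required THEN ship_unit]; R4 [IF safe_mode and boot_ok and bios_posted THEN ticket_escalated]; R8 [IF fan_spinning THEN cable_seated]; R10 [IF temp_high and fan_spinning THEN reseat_ram]; R12 [IF power_on THEN overheat]; R13 [IF gpu_fault and led_red THEN log_uploaded]. New: ship_unit, ticket_escalated, cable_seated, reseat_ram, overheat, log_uploaded.
Round 2: R1 [IF overheat and replace_psu and led_green THEN beep_code_3]; R6 [IF log_uploaded and firmware_stale THEN no_display]. New: beep_code_3, no_display.
Round 3: R7 [IF no_display and reseat_ram THEN driver_loaded]; R11 [IF beep_code_3 and ticket_escalated THEN psu_ok]. New: driver_loaded, psu_ok.
Round 4: R2 [IF psu_ok and temp_high THEN disk_detected]. New: disk_detected.
Round 5: R9 [IF disk_detected and driver_loaded THEN network_up]. New: network_up.
Derived: overheat (round 1), log_uploaded (round 1), reseat_ram (round 1). cond_2 never appears in any round.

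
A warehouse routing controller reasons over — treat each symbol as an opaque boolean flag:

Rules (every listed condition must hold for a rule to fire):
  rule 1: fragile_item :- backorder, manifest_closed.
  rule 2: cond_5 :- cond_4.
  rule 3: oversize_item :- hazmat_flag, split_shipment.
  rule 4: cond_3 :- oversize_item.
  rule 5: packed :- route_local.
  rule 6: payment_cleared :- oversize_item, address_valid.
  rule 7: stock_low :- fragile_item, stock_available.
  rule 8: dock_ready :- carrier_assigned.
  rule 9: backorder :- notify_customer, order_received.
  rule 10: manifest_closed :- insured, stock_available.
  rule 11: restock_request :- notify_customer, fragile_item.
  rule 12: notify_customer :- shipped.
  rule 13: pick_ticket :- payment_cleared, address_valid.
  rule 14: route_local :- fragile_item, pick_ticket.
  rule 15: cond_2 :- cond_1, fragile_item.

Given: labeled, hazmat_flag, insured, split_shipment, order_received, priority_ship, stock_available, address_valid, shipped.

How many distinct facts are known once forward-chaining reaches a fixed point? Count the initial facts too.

21

Round 1: rule 3 [oversize_item :- hazmat_flag, split_shipment.]; rule 10 [manifest_closed :- insured, stock_available.]; rule 12 [notify_customer :- shipped.]. New: oversize_item, manifest_closed, notify_customer.
Round 2: rule 4 [cond_3 :- oversize_item.]; rule 6 [payment_cleared :- oversize_item, address_valid.]; rule 9 [backorder :- notify_customer, order_received.]. New: cond_3, payment_cleared, backorder.
Round 3: rule 1 [fragile_item :- backorder, manifest_closed.]; rule 13 [pick_ticket :- payment_cleared, address_valid.]. New: fragile_item, pick_ticket.
Round 4: rule 7 [stock_low :- fragile_item, stock_available.]; rule 11 [restock_request :- notify_customer, fragile_item.]; rule 14 [route_local :- fragile_item, pick_ticket.]. New: stock_low, restock_request, route_local.
Round 5: rule 5 [packed :- route_local.]. New: packed.
Closure: {address_valid, backorder, cond_3, fragile_item, hazmat_flag, insured, labeled, manifest_closed, notify_customer, order_received, oversize_item, packed, payment_cleared, pick_ticket, priority_ship, restock_request, route_local, shipped, split_shipment, stock_available, stock_low} — 21 facts.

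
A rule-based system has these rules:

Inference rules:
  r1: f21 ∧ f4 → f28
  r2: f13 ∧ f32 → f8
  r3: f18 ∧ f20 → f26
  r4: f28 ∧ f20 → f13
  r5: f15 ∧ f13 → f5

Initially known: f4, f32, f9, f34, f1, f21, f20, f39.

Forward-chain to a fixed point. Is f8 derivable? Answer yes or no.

[1] r1 [f21 ∧ f4 → f28]. ⇒ new: f28.
[2] r4 [f28 ∧ f20 → f13]. ⇒ new: f13.
[3] r2 [f13 ∧ f32 → f8]. ⇒ new: f8.
f8 appears in round 3, so it is derivable.

yes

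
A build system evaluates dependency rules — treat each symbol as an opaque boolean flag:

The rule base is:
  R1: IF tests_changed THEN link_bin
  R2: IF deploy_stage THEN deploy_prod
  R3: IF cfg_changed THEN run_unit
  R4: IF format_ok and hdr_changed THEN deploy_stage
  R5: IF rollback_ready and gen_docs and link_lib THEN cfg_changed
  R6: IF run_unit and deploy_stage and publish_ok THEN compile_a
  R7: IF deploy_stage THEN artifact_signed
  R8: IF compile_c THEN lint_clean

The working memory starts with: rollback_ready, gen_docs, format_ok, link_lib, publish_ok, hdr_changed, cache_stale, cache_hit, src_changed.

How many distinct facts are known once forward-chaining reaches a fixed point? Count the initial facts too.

[1] R4 [IF format_ok and hdr_changed THEN deploy_stage]; R5 [IF rollback_ready and gen_docs and link_lib THEN cfg_changed]. ⇒ new: deploy_stage, cfg_changed.
[2] R2 [IF deploy_stage THEN deploy_prod]; R3 [IF cfg_changed THEN run_unit]; R7 [IF deploy_stage THEN artifact_signed]. ⇒ new: deploy_prod, run_unit, artifact_signed.
[3] R6 [IF run_unit and deploy_stage and publish_ok THEN compile_a]. ⇒ new: compile_a.
Closure: {artifact_signed, cache_hit, cache_stale, cfg_changed, compile_a, deploy_prod, deploy_stage, format_ok, gen_docs, hdr_changed, link_lib, publish_ok, rollback_ready, run_unit, src_changed} — 15 facts.

15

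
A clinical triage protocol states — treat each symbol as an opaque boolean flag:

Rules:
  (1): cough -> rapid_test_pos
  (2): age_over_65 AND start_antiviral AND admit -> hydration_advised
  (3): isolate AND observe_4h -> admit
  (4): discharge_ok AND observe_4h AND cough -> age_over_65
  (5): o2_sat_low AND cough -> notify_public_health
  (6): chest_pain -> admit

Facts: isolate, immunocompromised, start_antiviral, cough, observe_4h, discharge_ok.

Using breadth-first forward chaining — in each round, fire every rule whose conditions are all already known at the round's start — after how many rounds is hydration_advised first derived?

Round 1: (1) [cough -> rapid_test_pos]; (3) [isolate AND observe_4h -> admit]; (4) [discharge_ok AND observe_4h AND cough -> age_over_65]. New: rapid_test_pos, admit, age_over_65.
Round 2: (2) [age_over_65 AND start_antiviral AND admit -> hydration_advised]. New: hydration_advised.
hydration_advised first appears in round 2.

2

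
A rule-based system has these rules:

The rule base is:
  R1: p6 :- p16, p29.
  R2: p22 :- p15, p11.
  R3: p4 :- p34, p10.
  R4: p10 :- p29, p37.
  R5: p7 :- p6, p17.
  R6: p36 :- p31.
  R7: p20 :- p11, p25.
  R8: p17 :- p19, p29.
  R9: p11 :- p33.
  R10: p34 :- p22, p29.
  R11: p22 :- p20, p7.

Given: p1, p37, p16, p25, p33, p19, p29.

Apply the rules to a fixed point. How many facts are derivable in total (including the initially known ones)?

Round 1 — R1, R4, R8, R9, derive p6, p10, p17, p11.
Round 2 — R5, R7, derive p7, p20.
Round 3 — R11, derive p22.
Round 4 — R10, derive p34.
Round 5 — R3, derive p4.
Closure: {p1, p10, p11, p16, p17, p19, p20, p22, p25, p29, p33, p34, p37, p4, p6, p7} — 16 facts.

16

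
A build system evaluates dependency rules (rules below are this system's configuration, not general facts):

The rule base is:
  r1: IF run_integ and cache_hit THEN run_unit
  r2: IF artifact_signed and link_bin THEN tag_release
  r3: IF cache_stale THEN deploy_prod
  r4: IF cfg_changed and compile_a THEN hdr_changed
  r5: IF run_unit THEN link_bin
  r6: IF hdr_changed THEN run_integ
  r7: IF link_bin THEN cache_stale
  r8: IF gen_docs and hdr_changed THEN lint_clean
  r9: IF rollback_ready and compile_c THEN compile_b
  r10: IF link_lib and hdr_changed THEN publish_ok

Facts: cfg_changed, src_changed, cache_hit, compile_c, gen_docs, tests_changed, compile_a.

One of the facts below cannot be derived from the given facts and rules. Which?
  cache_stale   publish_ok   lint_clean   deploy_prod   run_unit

Round 1: r4 [IF cfg_changed and compile_a THEN hdr_changed]. New: hdr_changed.
Round 2: r6 [IF hdr_changed THEN run_integ]; r8 [IF gen_docs and hdr_changed THEN lint_clean]. New: run_integ, lint_clean.
Round 3: r1 [IF run_integ and cache_hit THEN run_unit]. New: run_unit.
Round 4: r5 [IF run_unit THEN link_bin]. New: link_bin.
Round 5: r7 [IF link_bin THEN cache_stale]. New: cache_stale.
Round 6: r3 [IF cache_stale THEN deploy_prod]. New: deploy_prod.
Derived: run_unit (round 3), cache_stale (round 5), deploy_prod (round 6), lint_clean (round 2). publish_ok never appears in any round.

publish_ok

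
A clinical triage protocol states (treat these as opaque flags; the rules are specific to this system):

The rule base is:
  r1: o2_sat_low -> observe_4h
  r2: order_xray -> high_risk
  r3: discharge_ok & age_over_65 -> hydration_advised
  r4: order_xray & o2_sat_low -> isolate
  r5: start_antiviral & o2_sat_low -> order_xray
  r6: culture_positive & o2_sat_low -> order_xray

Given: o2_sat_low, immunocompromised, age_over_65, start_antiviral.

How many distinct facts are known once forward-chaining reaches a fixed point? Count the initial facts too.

[1] r1 [o2_sat_low -> observe_4h]; r5 [start_antiviral & o2_sat_low -> order_xray]. ⇒ new: observe_4h, order_xray.
[2] r2 [order_xray -> high_risk]; r4 [order_xray & o2_sat_low -> isolate]. ⇒ new: high_risk, isolate.
Closure: {age_over_65, high_risk, immunocompromised, isolate, o2_sat_low, observe_4h, order_xray, start_antiviral} — 8 facts.

8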